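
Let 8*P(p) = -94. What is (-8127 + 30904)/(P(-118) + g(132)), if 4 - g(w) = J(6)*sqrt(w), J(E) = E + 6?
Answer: 2824348/303167 - 8746368*sqrt(33)/303167 ≈ -156.41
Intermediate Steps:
J(E) = 6 + E
g(w) = 4 - 12*sqrt(w) (g(w) = 4 - (6 + 6)*sqrt(w) = 4 - 12*sqrt(w))
P(p) = -47/4 (P(p) = (1/8)*(-94) = -47/4)
(-8127 + 30904)/(P(-118) + g(132)) = (-8127 + 30904)/(-47/4 + (4 - 24*sqrt(33))) = 22777/(-47/4 + (4 - 24*sqrt(33))) = 22777/(-31/4 - 24*sqrt(33))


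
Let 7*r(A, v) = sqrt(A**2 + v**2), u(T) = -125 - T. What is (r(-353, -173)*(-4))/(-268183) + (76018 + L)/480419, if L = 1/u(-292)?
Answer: 12695007/80229973 + 4*sqrt(154538)/1877281 ≈ 0.15907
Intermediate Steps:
r(A, v) = sqrt(A**2 + v**2)/7
L = 1/167 (L = 1/(-125 - 1*(-292)) = 1/(-125 + 292) = 1/167 ≈ 0.0059880)
(r(-353, -173)*(-4))/(-268183) + (76018 + L)/480419 = ((sqrt((-353)**2 + (-173)**2)/7)*(-4))/(-268183) + (76018 + 1/167)/480419 = ((sqrt(124609 + 29929)/7)*(-4))*(-1/268183) + (12695007/167)*(1/480419) = ((sqrt(154538)/7)*(-4))*(-1/268183) + 12695007/80229973 = -4*sqrt(154538)/7*(-1/268183) + 12695007/80229973 = 4*sqrt(154538)/1877281 + 12695007/80229973 = 12695007/80229973 + 4*sqrt(154538)/1877281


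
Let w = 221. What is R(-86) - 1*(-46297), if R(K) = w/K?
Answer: 3981321/86 ≈ 46294.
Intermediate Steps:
R(K) = 221/K
R(-86) - 1*(-46297) = 221/(-86) - 1*(-46297) = 221*(-1/86) + 46297 = -221/86 + 46297 = 3981321/86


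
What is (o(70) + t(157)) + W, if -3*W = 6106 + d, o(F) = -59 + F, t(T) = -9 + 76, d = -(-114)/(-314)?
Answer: -921847/471 ≈ -1957.2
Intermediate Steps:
d = -57/157 (d = -(-114)*(-1)/314 = -19*3/157 = -57/157 ≈ -0.36306)
t(T) = 67
W = -958585/471 (W = -(6106 - 57/157)/3 = -⅓*958585/157 = -958585/471 ≈ -2035.2)
(o(70) + t(157)) + W = ((-59 + 70) + 67) - 958585/471 = (11 + 67) - 958585/471 = 78 - 958585/471 = -921847/471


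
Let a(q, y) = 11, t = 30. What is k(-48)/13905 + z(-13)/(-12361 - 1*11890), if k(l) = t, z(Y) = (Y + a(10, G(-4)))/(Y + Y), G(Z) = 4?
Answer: 629599/292248801 ≈ 0.0021543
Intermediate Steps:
z(Y) = (11 + Y)/(2*Y) (z(Y) = (Y + 11)/(Y + Y) = (11 + Y)/((2*Y)) = (11 + Y)*(1/(2*Y)) = (11 + Y)/(2*Y))
k(l) = 30
k(-48)/13905 + z(-13)/(-12361 - 1*11890) = 30/13905 + ((½)*(11 - 13)/(-13))/(-12361 - 1*11890) = 30*(1/13905) + ((½)*(-1/13)*(-2))/(-12361 - 11890) = 2/927 + (1/13)/(-24251) = 2/927 + (1/13)*(-1/24251) = 2/927 - 1/315263 = 629599/292248801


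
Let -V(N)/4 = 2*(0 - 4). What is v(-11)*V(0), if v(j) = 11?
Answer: 352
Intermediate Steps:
V(N) = 32 (V(N) = -8*(0 - 4) = -8*(-4) = -4*(-8) = 32)
v(-11)*V(0) = 11*32 = 352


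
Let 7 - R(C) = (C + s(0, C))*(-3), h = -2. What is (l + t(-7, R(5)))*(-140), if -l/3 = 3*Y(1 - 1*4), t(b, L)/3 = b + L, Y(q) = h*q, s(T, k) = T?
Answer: 1260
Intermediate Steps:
Y(q) = -2*q
R(C) = 7 + 3*C (R(C) = 7 - (C + 0)*(-3) = 7 - C*(-3) = 7 - (-3)*C = 7 + 3*C)
t(b, L) = 3*L + 3*b (t(b, L) = 3*(b + L) = 3*(L + b) = 3*L + 3*b)
l = -54 (l = -9*(-2*(1 - 1*4)) = -9*(-2*(1 - 4)) = -9*(-2*(-3)) = -9*6 = -3*18 = -54)
(l + t(-7, R(5)))*(-140) = (-54 + (3*(7 + 3*5) + 3*(-7)))*(-140) = (-54 + (3*(7 + 15) - 21))*(-140) = (-54 + (3*22 - 21))*(-140) = (-54 + (66 - 21))*(-140) = (-54 + 45)*(-140) = -9*(-140) = 1260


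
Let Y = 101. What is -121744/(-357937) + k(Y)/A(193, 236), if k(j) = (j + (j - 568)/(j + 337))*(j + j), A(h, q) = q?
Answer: 1588685520023/18499615908 ≈ 85.877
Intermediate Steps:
k(j) = 2*j*(j + (-568 + j)/(337 + j)) (k(j) = (j + (-568 + j)/(337 + j))*(2*j) = 2*j*(j + (-568 + j)/(337 + j)))
-121744/(-357937) + k(Y)/A(193, 236) = -121744/(-357937) + (2*101*(-568 + 101**2 + 338*101)/(337 + 101))/236 = -121744*(-1/357937) + (2*101*(-568 + 10201 + 34138)/438)*(1/236) = 121744/357937 + (2*101*(1/438)*43771)*(1/236) = 121744/357937 + (4420871/219)*(1/236) = 121744/357937 + 4420871/51684 = 1588685520023/18499615908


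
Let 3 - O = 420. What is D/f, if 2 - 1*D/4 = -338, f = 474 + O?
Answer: 1360/57 ≈ 23.860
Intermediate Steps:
O = -417 (O = 3 - 1*420 = 3 - 420 = -417)
f = 57 (f = 474 - 417 = 57)
D = 1360 (D = 8 - 4*(-338) = 8 + 1352 = 1360)
D/f = 1360/57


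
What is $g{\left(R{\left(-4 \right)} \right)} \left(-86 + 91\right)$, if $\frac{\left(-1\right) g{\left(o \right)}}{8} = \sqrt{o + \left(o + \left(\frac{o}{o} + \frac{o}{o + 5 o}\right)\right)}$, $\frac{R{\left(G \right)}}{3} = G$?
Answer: $- \frac{20 i \sqrt{822}}{3} \approx - 191.14 i$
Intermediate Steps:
$R{\left(G \right)} = 3 G$
$g{\left(o \right)} = - 8 \sqrt{\frac{7}{6} + 2 o}$ ($g{\left(o \right)} = - 8 \sqrt{o + \left(o + \left(\frac{o}{o} + \frac{o}{o + 5 o}\right)\right)} = - 8 \sqrt{o + \left(o + \left(1 + \frac{o}{6 o}\right)\right)} = - 8 \sqrt{o + \left(o + \left(1 + o \frac{1}{6 o}\right)\right)} = - 8 \sqrt{o + \left(o + \left(1 + \frac{1}{6}\right)\right)} = - 8 \sqrt{o + \left(o + \frac{7}{6}\right)} = - 8 \sqrt{o + \left(\frac{7}{6} + o\right)} = - 8 \sqrt{\frac{7}{6} + 2 o}$)
$g{\left(R{\left(-4 \right)} \right)} \left(-86 + 91\right) = - \frac{4 \sqrt{42 + 72 \cdot 3 \left(-4\right)}}{3} \left(-86 + 91\right) = - \frac{4 \sqrt{42 + 72 \left(-12\right)}}{3} \cdot 5 = - \frac{4 \sqrt{42 - 864}}{3} \cdot 5 = - \frac{4 \sqrt{-822}}{3} \cdot 5 = - \frac{4 i \sqrt{822}}{3} \cdot 5 = - \frac{20 i \sqrt{822}}{3}$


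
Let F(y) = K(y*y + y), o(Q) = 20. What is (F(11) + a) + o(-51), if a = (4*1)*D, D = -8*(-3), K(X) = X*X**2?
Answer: 2300084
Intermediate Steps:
K(X) = X**3
D = 24
F(y) = (y + y**2)**3 (F(y) = (y*y + y)**3 = (y**2 + y)**3 = (y + y**2)**3)
a = 96 (a = (4*1)*24 = 4*24 = 96)
(F(11) + a) + o(-51) = (11**3*(1 + 11)**3 + 96) + 20 = (1331*12**3 + 96) + 20 = (1331*1728 + 96) + 20 = (2299968 + 96) + 20 = 2300064 + 20 = 2300084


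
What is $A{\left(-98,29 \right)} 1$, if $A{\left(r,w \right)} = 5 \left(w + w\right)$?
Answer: $290$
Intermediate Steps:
$A{\left(r,w \right)} = 10 w$ ($A{\left(r,w \right)} = 5 \cdot 2 w = 10 w$)
$A{\left(-98,29 \right)} 1 = 10 \cdot 29 \cdot 1 = 290 \cdot 1 = 290$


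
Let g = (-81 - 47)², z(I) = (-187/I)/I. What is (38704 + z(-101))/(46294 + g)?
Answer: 394819317/639378278 ≈ 0.61751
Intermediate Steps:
z(I) = -187/I²
g = 16384 (g = (-128)² = 16384)
(38704 + z(-101))/(46294 + g) = (38704 - 187/(-101)²)/(46294 + 16384) = (38704 - 187*1/10201)/62678 = (38704 - 187/10201)*(1/62678) = (394819317/10201)*(1/62678) = 394819317/639378278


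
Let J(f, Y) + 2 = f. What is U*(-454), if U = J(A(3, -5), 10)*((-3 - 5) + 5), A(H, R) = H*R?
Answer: -23154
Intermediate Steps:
J(f, Y) = -2 + f
U = 51 (U = (-2 + 3*(-5))*((-3 - 5) + 5) = (-2 - 15)*(-8 + 5) = -17*(-3) = 51)
U*(-454) = 51*(-454) = -23154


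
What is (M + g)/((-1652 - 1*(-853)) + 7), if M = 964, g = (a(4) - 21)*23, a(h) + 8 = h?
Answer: -389/792 ≈ -0.49116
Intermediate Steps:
a(h) = -8 + h
g = -575 (g = ((-8 + 4) - 21)*23 = (-4 - 21)*23 = -25*23 = -575)
(M + g)/((-1652 - 1*(-853)) + 7) = (964 - 575)/((-1652 - 1*(-853)) + 7) = 389/((-1652 + 853) + 7) = 389/(-799 + 7) = 389/(-792) = 389*(-1/792) = -389/792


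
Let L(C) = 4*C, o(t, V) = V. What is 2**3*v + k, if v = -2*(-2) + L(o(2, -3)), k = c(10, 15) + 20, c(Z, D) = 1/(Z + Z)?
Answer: -879/20 ≈ -43.950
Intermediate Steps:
c(Z, D) = 1/(2*Z)
k = 401/20 (k = (1/2)/10 + 20 = (1/2)*(1/10) + 20 = 1/20 + 20 = 401/20 ≈ 20.050)
v = -8 (v = -2*(-2) + 4*(-3) = 4 - 12 = -8)
2**3*v + k = 2**3*(-8) + 401/20 = 8*(-8) + 401/20 = -64 + 401/20 = -879/20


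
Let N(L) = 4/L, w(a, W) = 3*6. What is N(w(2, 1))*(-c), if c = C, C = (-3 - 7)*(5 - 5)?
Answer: 0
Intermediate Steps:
w(a, W) = 18
C = 0 (C = -10*0 = 0)
c = 0
N(w(2, 1))*(-c) = (4/18)*(-1*0) = (4*(1/18))*0 = (2/9)*0 = 0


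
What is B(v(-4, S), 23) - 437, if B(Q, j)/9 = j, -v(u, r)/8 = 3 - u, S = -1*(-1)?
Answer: -230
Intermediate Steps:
S = 1
v(u, r) = -24 + 8*u (v(u, r) = -8*(3 - u) = -24 + 8*u)
B(Q, j) = 9*j
B(v(-4, S), 23) - 437 = 9*23 - 437 = 207 - 437 = -230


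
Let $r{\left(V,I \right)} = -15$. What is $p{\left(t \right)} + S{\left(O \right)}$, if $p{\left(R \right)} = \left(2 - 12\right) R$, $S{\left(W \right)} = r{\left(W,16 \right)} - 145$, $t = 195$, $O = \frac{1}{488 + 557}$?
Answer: $-2110$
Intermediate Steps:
$O = \frac{1}{1045} \approx 0.00095694$
$S{\left(W \right)} = -160$ ($S{\left(W \right)} = -15 - 145 = -160$)
$p{\left(R \right)} = - 10 R$
$p{\left(t \right)} + S{\left(O \right)} = \left(-10\right) 195 - 160 = -1950 - 160 = -2110$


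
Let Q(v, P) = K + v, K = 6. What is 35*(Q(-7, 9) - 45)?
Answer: -1610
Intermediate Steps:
Q(v, P) = 6 + v
35*(Q(-7, 9) - 45) = 35*((6 - 7) - 45) = 35*(-1 - 45) = 35*(-46) = -1610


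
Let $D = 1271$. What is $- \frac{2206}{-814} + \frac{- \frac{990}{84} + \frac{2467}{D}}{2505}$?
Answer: $\frac{49093791871}{18141605790} \approx 2.7061$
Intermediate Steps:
$- \frac{2206}{-814} + \frac{- \frac{990}{84} + \frac{2467}{D}}{2505} = - \frac{2206}{-814} + \frac{- \frac{990}{84} + \frac{2467}{1271}}{2505} = \left(-2206\right) \left(- \frac{1}{814}\right) + \left(\left(-990\right) \frac{1}{84} + 2467 \cdot \frac{1}{1271}\right) \frac{1}{2505} = \frac{1103}{407} + \left(- \frac{165}{14} + \frac{2467}{1271}\right) \frac{1}{2505} = \frac{1103}{407} - \frac{175177}{44573970} = \frac{49093791871}{18141605790}$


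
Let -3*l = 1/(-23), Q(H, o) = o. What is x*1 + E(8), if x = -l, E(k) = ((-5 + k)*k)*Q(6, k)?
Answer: 13247/69 ≈ 191.99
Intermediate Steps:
l = 1/69 (l = -1/3/(-23) = -1/3*(-1/23) = 1/69 ≈ 0.014493)
E(k) = k**2*(-5 + k) (E(k) = ((-5 + k)*k)*k = (k*(-5 + k))*k = k**2*(-5 + k))
x = -1/69 (x = -1*1/69 = -1/69 ≈ -0.014493)
x*1 + E(8) = -1/69*1 + 8**2*(-5 + 8) = -1/69 + 64*3 = -1/69 + 192 = 13247/69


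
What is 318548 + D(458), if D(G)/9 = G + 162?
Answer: 324128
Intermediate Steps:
D(G) = 1458 + 9*G (D(G) = 9*(G + 162) = 9*(162 + G) = 1458 + 9*G)
318548 + D(458) = 318548 + (1458 + 9*458) = 318548 + (1458 + 4122) = 318548 + 5580 = 324128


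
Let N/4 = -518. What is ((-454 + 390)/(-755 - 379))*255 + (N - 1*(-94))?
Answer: -371122/189 ≈ -1963.6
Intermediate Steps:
N = -2072 (N = 4*(-518) = -2072)
((-454 + 390)/(-755 - 379))*255 + (N - 1*(-94)) = ((-454 + 390)/(-755 - 379))*255 + (-2072 - 1*(-94)) = -64/(-1134)*255 + (-2072 + 94) = -64*(-1/1134)*255 - 1978 = (32/567)*255 - 1978 = 2720/189 - 1978 = -371122/189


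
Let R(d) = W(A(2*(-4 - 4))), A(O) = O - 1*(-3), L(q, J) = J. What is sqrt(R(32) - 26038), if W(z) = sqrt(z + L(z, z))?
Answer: sqrt(-26038 + I*sqrt(26)) ≈ 0.016 + 161.36*I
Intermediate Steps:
A(O) = 3 + O (A(O) = O + 3 = 3 + O)
W(z) = sqrt(2)*sqrt(z) (W(z) = sqrt(z + z) = sqrt(2*z) = sqrt(2)*sqrt(z))
R(d) = I*sqrt(26) (R(d) = sqrt(2)*sqrt(3 + 2*(-4 - 4)) = sqrt(2)*sqrt(3 + 2*(-8)) = sqrt(2)*sqrt(3 - 16) = sqrt(2)*sqrt(-13) = sqrt(2)*(I*sqrt(13)) = I*sqrt(26))
sqrt(R(32) - 26038) = sqrt(I*sqrt(26) - 26038) = sqrt(-26038 + I*sqrt(26))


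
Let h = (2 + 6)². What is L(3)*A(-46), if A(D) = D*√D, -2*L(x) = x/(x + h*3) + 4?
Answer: 6003*I*√46/65 ≈ 626.37*I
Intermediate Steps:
h = 64 (h = 8² = 64)
L(x) = -2 - x/(2*(192 + x)) (L(x) = -(x/(x + 64*3) + 4)/2 = -(x/(x + 192) + 4)/2 = -(x/(192 + x) + 4)/2 = -(4 + x/(192 + x))/2 = -2 - x/(2*(192 + x)))
A(D) = D^(3/2)
L(3)*A(-46) = ((-768 - 5*3)/(2*(192 + 3)))*(-46)^(3/2) = ((½)*(-768 - 15)/195)*(-46*I*√46) = ((½)*(1/195)*(-783))*(-46*I*√46) = -(-6003)*I*√46/65 = 6003*I*√46/65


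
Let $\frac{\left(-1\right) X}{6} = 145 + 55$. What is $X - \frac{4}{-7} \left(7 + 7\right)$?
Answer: $-9600$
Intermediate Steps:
$X = -1200$ ($X = - 6 \left(145 + 55\right) = \left(-6\right) 200 = -1200$)
$X - \frac{4}{-7} \left(7 + 7\right) = - 1200 - \frac{4}{-7} \left(7 + 7\right) = - 1200 \left(-4\right) \left(- \frac{1}{7}\right) 14 = - 1200 \cdot \frac{4}{7} \cdot 14 = \left(-1200\right) 8 = -9600$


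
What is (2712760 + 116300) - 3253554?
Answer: -424494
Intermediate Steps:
(2712760 + 116300) - 3253554 = 2829060 - 3253554 = -424494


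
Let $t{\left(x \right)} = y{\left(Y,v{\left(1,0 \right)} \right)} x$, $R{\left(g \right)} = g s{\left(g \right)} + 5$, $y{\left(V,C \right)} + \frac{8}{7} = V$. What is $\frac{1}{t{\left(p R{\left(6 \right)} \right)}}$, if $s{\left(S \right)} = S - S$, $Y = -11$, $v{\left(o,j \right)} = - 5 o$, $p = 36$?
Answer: $- \frac{7}{15300} \approx -0.00045752$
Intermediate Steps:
$y{\left(V,C \right)} = - \frac{8}{7} + V$
$s{\left(S \right)} = 0$
$R{\left(g \right)} = 5$ ($R{\left(g \right)} = g 0 + 5 = 0 + 5 = 5$)
$t{\left(x \right)} = - \frac{85 x}{7}$ ($t{\left(x \right)} = \left(- \frac{8}{7} - 11\right) x = - \frac{85 x}{7}$)
$\frac{1}{t{\left(p R{\left(6 \right)} \right)}} = \frac{1}{\left(- \frac{85}{7}\right) 36 \cdot 5} = \frac{1}{\left(- \frac{85}{7}\right) 180} = \frac{1}{- \frac{15300}{7}} = - \frac{7}{15300}$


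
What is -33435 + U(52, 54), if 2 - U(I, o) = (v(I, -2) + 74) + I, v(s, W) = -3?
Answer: -33556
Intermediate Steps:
U(I, o) = -69 - I (U(I, o) = 2 - ((-3 + 74) + I) = 2 - (71 + I) = 2 + (-71 - I) = -69 - I)
-33435 + U(52, 54) = -33435 + (-69 - 1*52) = -33435 + (-69 - 52) = -33435 - 121 = -33556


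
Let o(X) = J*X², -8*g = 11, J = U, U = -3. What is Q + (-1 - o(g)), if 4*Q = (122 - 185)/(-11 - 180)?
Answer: 58117/12224 ≈ 4.7543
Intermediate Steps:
J = -3
g = -11/8 (g = -⅛*11 = -11/8 ≈ -1.3750)
o(X) = -3*X²
Q = 63/764 (Q = ((122 - 185)/(-11 - 180))/4 = (-63/(-191))/4 = (-63*(-1/191))/4 = (¼)*(63/191) = 63/764 ≈ 0.082461)
Q + (-1 - o(g)) = 63/764 + (-1 - (-3)*(-11/8)²) = 63/764 + (-1 - (-3)*121/64) = 63/764 + (-1 - 1*(-363/64)) = 63/764 + (-1 + 363/64) = 63/764 + 299/64 = 58117/12224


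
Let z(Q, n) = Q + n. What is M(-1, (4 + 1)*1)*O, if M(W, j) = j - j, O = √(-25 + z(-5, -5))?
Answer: 0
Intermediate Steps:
O = I*√35 (O = √(-25 + (-5 - 5)) = √(-25 - 10) = √(-35) = I*√35 ≈ 5.9161*I)
M(W, j) = 0
M(-1, (4 + 1)*1)*O = 0*(I*√35) = 0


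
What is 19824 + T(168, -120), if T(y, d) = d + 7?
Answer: 19711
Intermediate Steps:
T(y, d) = 7 + d
19824 + T(168, -120) = 19824 + (7 - 120) = 19824 - 113 = 19711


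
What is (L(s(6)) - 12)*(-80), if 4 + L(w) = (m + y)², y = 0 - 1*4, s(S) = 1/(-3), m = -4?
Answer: -3840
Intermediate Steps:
s(S) = -⅓ (s(S) = 1*(-⅓) = -⅓)
y = -4 (y = 0 - 4 = -4)
L(w) = 60 (L(w) = -4 + (-4 - 4)² = -4 + (-8)² = -4 + 64 = 60)
(L(s(6)) - 12)*(-80) = (60 - 12)*(-80) = 48*(-80) = -3840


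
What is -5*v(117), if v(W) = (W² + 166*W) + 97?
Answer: -166040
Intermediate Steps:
v(W) = 97 + W² + 166*W
-5*v(117) = -5*(97 + 117² + 166*117) = -5*(97 + 13689 + 19422) = -5*33208 = -166040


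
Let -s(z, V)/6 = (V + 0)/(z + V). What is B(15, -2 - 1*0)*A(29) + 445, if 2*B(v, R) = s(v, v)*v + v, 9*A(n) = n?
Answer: 1190/3 ≈ 396.67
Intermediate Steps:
s(z, V) = -6*V/(V + z) (s(z, V) = -6*(V + 0)/(z + V) = -6*V/(V + z))
A(n) = n/9
B(v, R) = -v (B(v, R) = ((-6*v/(v + v))*v + v)/2 = ((-6*v/(2*v))*v + v)/2 = ((-6*v*1/(2*v))*v + v)/2 = (-3*v + v)/2 = (-2*v)/2 = -v)
B(15, -2 - 1*0)*A(29) + 445 = (-1*15)*((1/9)*29) + 445 = -15*29/9 + 445 = -145/3 + 445 = 1190/3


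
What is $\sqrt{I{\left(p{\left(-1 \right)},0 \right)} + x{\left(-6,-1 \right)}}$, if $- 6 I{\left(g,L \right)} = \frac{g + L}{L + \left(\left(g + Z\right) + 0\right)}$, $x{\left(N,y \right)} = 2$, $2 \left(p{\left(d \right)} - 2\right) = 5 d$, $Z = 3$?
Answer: $\frac{\sqrt{1830}}{30} \approx 1.4259$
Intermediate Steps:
$p{\left(d \right)} = 2 + \frac{5 d}{2}$
$I{\left(g,L \right)} = - \frac{L + g}{6 \left(3 + L + g\right)}$ ($I{\left(g,L \right)} = - \frac{\left(g + L\right) \frac{1}{L + \left(\left(g + 3\right) + 0\right)}}{6} = - \frac{\left(L + g\right) \frac{1}{L + \left(\left(3 + g\right) + 0\right)}}{6} = - \frac{\left(L + g\right) \frac{1}{L + \left(3 + g\right)}}{6} = - \frac{\left(L + g\right) \frac{1}{3 + L + g}}{6} = - \frac{\frac{1}{3 + L + g} \left(L + g\right)}{6} = - \frac{L + g}{6 \left(3 + L + g\right)}$)
$\sqrt{I{\left(p{\left(-1 \right)},0 \right)} + x{\left(-6,-1 \right)}} = \sqrt{\frac{\left(-1\right) 0 - \left(2 + \frac{5}{2} \left(-1\right)\right)}{6 \left(3 + 0 + \left(2 + \frac{5}{2} \left(-1\right)\right)\right)} + 2} = \sqrt{\frac{0 - \left(2 - \frac{5}{2}\right)}{6 \left(3 + 0 + \left(2 - \frac{5}{2}\right)\right)} + 2} = \sqrt{\frac{0 - - \frac{1}{2}}{6 \left(3 + 0 - \frac{1}{2}\right)} + 2} = \sqrt{\frac{0 + \frac{1}{2}}{6 \cdot \frac{5}{2}} + 2} = \sqrt{\frac{1}{6} \cdot \frac{2}{5} \cdot \frac{1}{2} + 2} = \sqrt{\frac{1}{30} + 2} = \sqrt{\frac{61}{30}} = \frac{\sqrt{1830}}{30}$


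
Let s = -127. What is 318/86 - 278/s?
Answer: 32147/5461 ≈ 5.8867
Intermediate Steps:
318/86 - 278/s = 318/86 - 278/(-127) = 318*(1/86) - 278*(-1/127) = 159/43 + 278/127 = 32147/5461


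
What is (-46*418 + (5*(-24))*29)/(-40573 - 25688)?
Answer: 22708/66261 ≈ 0.34271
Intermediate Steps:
(-46*418 + (5*(-24))*29)/(-40573 - 25688) = (-19228 - 120*29)/(-66261) = (-19228 - 3480)*(-1/66261) = -22708*(-1/66261) = 22708/66261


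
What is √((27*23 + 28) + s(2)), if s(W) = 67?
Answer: 2*√179 ≈ 26.758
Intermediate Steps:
√((27*23 + 28) + s(2)) = √((27*23 + 28) + 67) = √((621 + 28) + 67) = √(649 + 67) = √716 = 2*√179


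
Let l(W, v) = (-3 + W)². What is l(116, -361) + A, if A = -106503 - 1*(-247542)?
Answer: 153808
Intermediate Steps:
A = 141039 (A = -106503 + 247542 = 141039)
l(116, -361) + A = (-3 + 116)² + 141039 = 113² + 141039 = 12769 + 141039 = 153808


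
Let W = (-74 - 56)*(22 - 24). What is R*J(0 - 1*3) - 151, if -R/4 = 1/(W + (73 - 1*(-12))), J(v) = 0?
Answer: -151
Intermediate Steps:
W = 260 (W = -130*(-2) = 260)
R = -4/345 (R = -4/(260 + (73 - 1*(-12))) = -4/(260 + (73 + 12)) = -4/(260 + 85) = -4/345 ≈ -0.011594)
R*J(0 - 1*3) - 151 = -4/345*0 - 151 = 0 - 151 = -151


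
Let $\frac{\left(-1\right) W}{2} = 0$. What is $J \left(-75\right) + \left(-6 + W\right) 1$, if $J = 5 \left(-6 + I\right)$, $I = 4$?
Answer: $744$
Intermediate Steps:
$W = 0$ ($W = \left(-2\right) 0 = 0$)
$J = -10$ ($J = 5 \left(-6 + 4\right) = 5 \left(-2\right) = -10$)
$J \left(-75\right) + \left(-6 + W\right) 1 = \left(-10\right) \left(-75\right) + \left(-6 + 0\right) 1 = 750 - 6 = 744$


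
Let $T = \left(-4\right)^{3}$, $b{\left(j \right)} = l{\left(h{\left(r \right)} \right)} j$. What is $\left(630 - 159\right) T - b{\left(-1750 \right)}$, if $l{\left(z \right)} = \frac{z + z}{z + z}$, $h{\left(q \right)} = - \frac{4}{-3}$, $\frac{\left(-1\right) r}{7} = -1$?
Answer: $-28394$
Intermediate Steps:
$r = 7$ ($r = \left(-7\right) \left(-1\right) = 7$)
$h{\left(q \right)} = \frac{4}{3}$ ($h{\left(q \right)} = \left(-4\right) \left(- \frac{1}{3}\right) = \frac{4}{3}$)
$l{\left(z \right)} = 1$ ($l{\left(z \right)} = \frac{2 z}{2 z} = 2 z \frac{1}{2 z} = 1$)
$b{\left(j \right)} = j$ ($b{\left(j \right)} = 1 j = j$)
$T = -64$
$\left(630 - 159\right) T - b{\left(-1750 \right)} = \left(630 - 159\right) \left(-64\right) - -1750 = 471 \left(-64\right) + 1750 = -30144 + 1750 = -28394$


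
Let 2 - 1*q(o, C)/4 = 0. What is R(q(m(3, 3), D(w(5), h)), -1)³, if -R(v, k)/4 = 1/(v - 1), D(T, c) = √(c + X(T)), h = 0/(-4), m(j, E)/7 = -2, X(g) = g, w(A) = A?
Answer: -64/343 ≈ -0.18659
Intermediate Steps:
m(j, E) = -14 (m(j, E) = 7*(-2) = -14)
h = 0 (h = 0*(-¼) = 0)
D(T, c) = √(T + c) (D(T, c) = √(c + T) = √(T + c))
q(o, C) = 8 (q(o, C) = 8 - 4*0 = 8 + 0 = 8)
R(v, k) = -4/(-1 + v) (R(v, k) = -4/(v - 1) = -4/(-1 + v))
R(q(m(3, 3), D(w(5), h)), -1)³ = (-4/(-1 + 8))³ = (-4/7)³ = -64/343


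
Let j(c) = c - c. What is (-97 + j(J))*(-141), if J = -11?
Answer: 13677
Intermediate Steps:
j(c) = 0
(-97 + j(J))*(-141) = (-97 + 0)*(-141) = -97*(-141) = 13677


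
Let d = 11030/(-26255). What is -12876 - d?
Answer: -67609670/5251 ≈ -12876.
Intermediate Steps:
d = -2206/5251 (d = 11030*(-1/26255) = -2206/5251 ≈ -0.42011)
-12876 - d = -12876 - 1*(-2206/5251) = -12876 + 2206/5251 = -67609670/5251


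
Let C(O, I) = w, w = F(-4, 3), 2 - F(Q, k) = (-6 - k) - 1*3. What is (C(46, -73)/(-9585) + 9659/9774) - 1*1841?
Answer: -6384422693/3469770 ≈ -1840.0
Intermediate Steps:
F(Q, k) = 11 + k (F(Q, k) = 2 - ((-6 - k) - 1*3) = 2 - ((-6 - k) - 3) = 2 - (-9 - k) = 2 + (9 + k) = 11 + k)
w = 14 (w = 11 + 3 = 14)
C(O, I) = 14
(C(46, -73)/(-9585) + 9659/9774) - 1*1841 = (14/(-9585) + 9659/9774) - 1*1841 = (14*(-1/9585) + 9659*(1/9774)) - 1841 = (-14/9585 + 9659/9774) - 1841 = 3423877/3469770 - 1841 = -6384422693/3469770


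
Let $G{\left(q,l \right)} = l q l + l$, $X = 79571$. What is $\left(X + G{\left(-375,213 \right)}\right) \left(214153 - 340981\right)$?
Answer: $2147653479348$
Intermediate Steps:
$G{\left(q,l \right)} = l + q l^{2}$ ($G{\left(q,l \right)} = q l^{2} + l = l + q l^{2}$)
$\left(X + G{\left(-375,213 \right)}\right) \left(214153 - 340981\right) = \left(79571 + 213 \left(1 + 213 \left(-375\right)\right)\right) \left(214153 - 340981\right) = \left(79571 + 213 \left(1 - 79875\right)\right) \left(-126828\right) = \left(79571 + 213 \left(-79874\right)\right) \left(-126828\right) = \left(79571 - 17013162\right) \left(-126828\right) = \left(-16933591\right) \left(-126828\right) = 2147653479348$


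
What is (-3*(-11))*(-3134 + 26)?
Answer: -102564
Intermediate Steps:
(-3*(-11))*(-3134 + 26) = 33*(-3108) = -102564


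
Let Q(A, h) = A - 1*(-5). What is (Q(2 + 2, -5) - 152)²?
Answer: 20449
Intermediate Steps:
Q(A, h) = 5 + A (Q(A, h) = A + 5 = 5 + A)
(Q(2 + 2, -5) - 152)² = ((5 + (2 + 2)) - 152)² = ((5 + 4) - 152)² = (9 - 152)² = (-143)² = 20449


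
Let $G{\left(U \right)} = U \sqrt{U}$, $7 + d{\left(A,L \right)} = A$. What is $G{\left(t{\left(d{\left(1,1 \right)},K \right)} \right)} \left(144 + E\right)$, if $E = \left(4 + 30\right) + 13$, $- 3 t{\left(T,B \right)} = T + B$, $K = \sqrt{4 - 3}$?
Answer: $\frac{955 \sqrt{15}}{9} \approx 410.97$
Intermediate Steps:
$d{\left(A,L \right)} = -7 + A$
$K = 1$ ($K = \sqrt{1} = 1$)
$t{\left(T,B \right)} = - \frac{B}{3} - \frac{T}{3}$ ($t{\left(T,B \right)} = - \frac{T + B}{3} = - \frac{B + T}{3} = - \frac{B}{3} - \frac{T}{3}$)
$G{\left(U \right)} = U^{\frac{3}{2}}$
$E = 47$ ($E = 34 + 13 = 47$)
$G{\left(t{\left(d{\left(1,1 \right)},K \right)} \right)} \left(144 + E\right) = \left(\left(- \frac{1}{3}\right) 1 - \frac{-7 + 1}{3}\right)^{\frac{3}{2}} \left(144 + 47\right) = \left(- \frac{1}{3} - -2\right)^{\frac{3}{2}} \cdot 191 = \left(- \frac{1}{3} + 2\right)^{\frac{3}{2}} \cdot 191 = \left(\frac{5}{3}\right)^{\frac{3}{2}} \cdot 191 = \frac{5 \sqrt{15}}{9} \cdot 191 = \frac{955 \sqrt{15}}{9}$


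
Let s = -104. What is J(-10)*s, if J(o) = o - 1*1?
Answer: 1144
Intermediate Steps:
J(o) = -1 + o (J(o) = o - 1 = -1 + o)
J(-10)*s = (-1 - 10)*(-104) = -11*(-104) = 1144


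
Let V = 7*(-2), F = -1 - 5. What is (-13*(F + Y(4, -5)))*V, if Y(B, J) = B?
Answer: -364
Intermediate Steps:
F = -6
V = -14
(-13*(F + Y(4, -5)))*V = -13*(-6 + 4)*(-14) = -13*(-2)*(-14) = 26*(-14) = -364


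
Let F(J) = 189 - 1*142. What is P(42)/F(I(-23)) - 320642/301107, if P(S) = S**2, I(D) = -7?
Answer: 516082574/14152029 ≈ 36.467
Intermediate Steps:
F(J) = 47 (F(J) = 189 - 142 = 47)
P(42)/F(I(-23)) - 320642/301107 = 42**2/47 - 320642/301107 = 1764*(1/47) - 320642*1/301107 = 1764/47 - 320642/301107 = 516082574/14152029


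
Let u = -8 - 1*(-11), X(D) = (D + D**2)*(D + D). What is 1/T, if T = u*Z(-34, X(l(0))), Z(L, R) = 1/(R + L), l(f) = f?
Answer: -34/3 ≈ -11.333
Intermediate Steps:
X(D) = 2*D*(D + D**2) (X(D) = (D + D**2)*(2*D) = 2*D*(D + D**2))
Z(L, R) = 1/(L + R)
u = 3 (u = -8 + 11 = 3)
T = -3/34 (T = 3/(-34 + 2*0**2*(1 + 0)) = 3/(-34 + 2*0*1) = 3/(-34 + 0) = 3/(-34) = 3*(-1/34) = -3/34 ≈ -0.088235)
1/T = 1/(-3/34) = -34/3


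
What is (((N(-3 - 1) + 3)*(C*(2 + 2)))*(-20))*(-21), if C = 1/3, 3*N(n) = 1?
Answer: 5600/3 ≈ 1866.7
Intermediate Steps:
N(n) = ⅓ (N(n) = (⅓)*1 = ⅓)
C = ⅓ ≈ 0.33333
(((N(-3 - 1) + 3)*(C*(2 + 2)))*(-20))*(-21) = (((⅓ + 3)*((2 + 2)/3))*(-20))*(-21) = ((10*((⅓)*4)/3)*(-20))*(-21) = (((10/3)*(4/3))*(-20))*(-21) = ((40/9)*(-20))*(-21) = -800/9*(-21) = 5600/3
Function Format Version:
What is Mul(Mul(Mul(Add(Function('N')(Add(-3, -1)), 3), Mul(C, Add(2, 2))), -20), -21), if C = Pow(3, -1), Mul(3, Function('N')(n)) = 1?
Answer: Rational(5600, 3) ≈ 1866.7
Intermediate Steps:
Function('N')(n) = Rational(1, 3) (Function('N')(n) = Mul(Rational(1, 3), 1) = Rational(1, 3))
C = Rational(1, 3) ≈ 0.33333
Mul(Mul(Mul(Add(Function('N')(Add(-3, -1)), 3), Mul(C, Add(2, 2))), -20), -21) = Mul(Mul(Mul(Add(Rational(1, 3), 3), Mul(Rational(1, 3), Add(2, 2))), -20), -21) = Mul(Mul(Mul(Rational(10, 3), Mul(Rational(1, 3), 4)), -20), -21) = Mul(Mul(Mul(Rational(10, 3), Rational(4, 3)), -20), -21) = Mul(Mul(Rational(40, 9), -20), -21) = Mul(Rational(-800, 9), -21) = Rational(5600, 3)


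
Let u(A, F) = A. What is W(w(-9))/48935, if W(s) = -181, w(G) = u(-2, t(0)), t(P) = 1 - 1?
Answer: -181/48935 ≈ -0.0036988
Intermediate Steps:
t(P) = 0
w(G) = -2
W(w(-9))/48935 = -181/48935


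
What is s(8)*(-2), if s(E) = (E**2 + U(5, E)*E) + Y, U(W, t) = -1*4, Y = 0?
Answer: -64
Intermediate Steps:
U(W, t) = -4
s(E) = E**2 - 4*E (s(E) = (E**2 - 4*E) + 0 = E**2 - 4*E)
s(8)*(-2) = (8*(-4 + 8))*(-2) = (8*4)*(-2) = 32*(-2) = -64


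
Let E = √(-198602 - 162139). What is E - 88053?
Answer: -88053 + I*√360741 ≈ -88053.0 + 600.62*I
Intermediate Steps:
E = I*√360741 (E = √(-360741) = I*√360741 ≈ 600.62*I)
E - 88053 = I*√360741 - 88053 = -88053 + I*√360741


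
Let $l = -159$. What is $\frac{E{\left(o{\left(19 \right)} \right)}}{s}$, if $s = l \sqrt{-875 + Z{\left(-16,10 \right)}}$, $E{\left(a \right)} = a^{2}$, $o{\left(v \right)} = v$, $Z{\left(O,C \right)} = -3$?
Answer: $\frac{361 i \sqrt{878}}{139602} \approx 0.076624 i$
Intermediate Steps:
$s = - 159 i \sqrt{878}$ ($s = - 159 \sqrt{-875 - 3} = - 159 \sqrt{-878} = - 159 i \sqrt{878} \approx - 4711.3 i$)
$\frac{E{\left(o{\left(19 \right)} \right)}}{s} = \frac{19^{2}}{\left(-159\right) i \sqrt{878}} = 361 \frac{i \sqrt{878}}{139602} = \frac{361 i \sqrt{878}}{139602}$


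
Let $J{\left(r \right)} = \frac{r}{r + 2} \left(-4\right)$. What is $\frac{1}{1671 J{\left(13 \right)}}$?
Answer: $- \frac{5}{28964} \approx -0.00017263$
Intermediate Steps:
$J{\left(r \right)} = - \frac{4 r}{2 + r}$ ($J{\left(r \right)} = \frac{r}{2 + r} \left(-4\right) = - \frac{4 r}{2 + r}$)
$\frac{1}{1671 J{\left(13 \right)}} = \frac{1}{1671 \left(\left(-4\right) 13 \frac{1}{2 + 13}\right)} = \frac{1}{1671 \left(\left(-4\right) 13 \cdot \frac{1}{15}\right)} = \frac{1}{1671 \left(- \frac{52}{15}\right)} = \frac{1}{1671} \left(- \frac{15}{52}\right) = - \frac{5}{28964}$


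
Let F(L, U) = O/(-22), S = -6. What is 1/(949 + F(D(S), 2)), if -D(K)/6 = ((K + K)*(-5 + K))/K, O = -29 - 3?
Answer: 11/10455 ≈ 0.0010521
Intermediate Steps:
O = -32
D(K) = 60 - 12*K (D(K) = -6*(K + K)*(-5 + K)/K = -6*(2*K)*(-5 + K)/K = -6*2*K*(-5 + K)/K = -6*(-10 + 2*K) = 60 - 12*K)
F(L, U) = 16/11 (F(L, U) = -32/(-22) = -32*(-1/22) = 16/11)
1/(949 + F(D(S), 2)) = 1/(949 + 16/11) = 1/(10455/11) = 11/10455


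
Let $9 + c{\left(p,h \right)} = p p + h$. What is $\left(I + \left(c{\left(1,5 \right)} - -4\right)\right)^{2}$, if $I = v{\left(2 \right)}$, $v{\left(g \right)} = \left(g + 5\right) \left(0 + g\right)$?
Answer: $225$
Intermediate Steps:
$v{\left(g \right)} = g \left(5 + g\right)$ ($v{\left(g \right)} = \left(5 + g\right) g = g \left(5 + g\right)$)
$I = 14$ ($I = 2 \left(5 + 2\right) = 2 \cdot 7 = 14$)
$c{\left(p,h \right)} = -9 + h + p^{2}$ ($c{\left(p,h \right)} = -9 + \left(p p + h\right) = -9 + \left(p^{2} + h\right) = -9 + \left(h + p^{2}\right) = -9 + h + p^{2}$)
$\left(I + \left(c{\left(1,5 \right)} - -4\right)\right)^{2} = \left(14 + \left(\left(-9 + 5 + 1^{2}\right) - -4\right)\right)^{2} = \left(14 + \left(\left(-9 + 5 + 1\right) + 4\right)\right)^{2} = \left(14 + \left(-3 + 4\right)\right)^{2} = \left(14 + 1\right)^{2} = 15^{2} = 225$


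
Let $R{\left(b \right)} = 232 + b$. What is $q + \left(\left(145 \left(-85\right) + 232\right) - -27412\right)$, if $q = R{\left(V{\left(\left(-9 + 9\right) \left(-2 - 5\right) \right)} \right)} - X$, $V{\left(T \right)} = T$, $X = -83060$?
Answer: $98611$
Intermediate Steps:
$q = 83292$ ($q = \left(232 + \left(-9 + 9\right) \left(-2 - 5\right)\right) - -83060 = \left(232 + 0 \left(-7\right)\right) + 83060 = \left(232 + 0\right) + 83060 = 232 + 83060 = 83292$)
$q + \left(\left(145 \left(-85\right) + 232\right) - -27412\right) = 83292 + \left(\left(145 \left(-85\right) + 232\right) - -27412\right) = 83292 + \left(\left(-12325 + 232\right) + 27412\right) = 83292 + \left(-12093 + 27412\right) = 83292 + 15319 = 98611$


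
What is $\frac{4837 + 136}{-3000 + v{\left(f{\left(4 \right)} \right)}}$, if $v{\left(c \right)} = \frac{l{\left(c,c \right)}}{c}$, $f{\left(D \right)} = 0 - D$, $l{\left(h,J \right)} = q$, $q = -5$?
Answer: $- \frac{19892}{11995} \approx -1.6584$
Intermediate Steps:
$l{\left(h,J \right)} = -5$
$f{\left(D \right)} = - D$
$v{\left(c \right)} = - \frac{5}{c}$
$\frac{4837 + 136}{-3000 + v{\left(f{\left(4 \right)} \right)}} = \frac{4837 + 136}{-3000 - \frac{5}{\left(-1\right) 4}} = \frac{4973}{-3000 - \frac{5}{-4}} = \frac{4973}{-3000 - - \frac{5}{4}} = \frac{4973}{-3000 + \frac{5}{4}} = \frac{4973}{- \frac{11995}{4}} = 4973 \left(- \frac{4}{11995}\right) = - \frac{19892}{11995}$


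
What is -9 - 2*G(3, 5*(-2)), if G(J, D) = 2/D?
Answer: -43/5 ≈ -8.6000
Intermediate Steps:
-9 - 2*G(3, 5*(-2)) = -9 - 4/(5*(-2)) = -9 - 4/(-10) = -9 - 4*(-1)/10 = -9 - 2*(-1/5) = -9 + 2/5 = -43/5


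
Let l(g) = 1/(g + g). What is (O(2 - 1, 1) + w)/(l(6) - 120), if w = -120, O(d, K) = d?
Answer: 1428/1439 ≈ 0.99236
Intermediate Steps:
l(g) = 1/(2*g)
(O(2 - 1, 1) + w)/(l(6) - 120) = ((2 - 1) - 120)/((1/2)/6 - 120) = (1 - 120)/((1/2)*(1/6) - 120) = -119/(1/12 - 120) = -119/(-1439/12) = -12/1439*(-119) = 1428/1439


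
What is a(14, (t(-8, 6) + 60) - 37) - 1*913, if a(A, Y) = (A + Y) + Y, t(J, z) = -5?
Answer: -863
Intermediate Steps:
a(A, Y) = A + 2*Y
a(14, (t(-8, 6) + 60) - 37) - 1*913 = (14 + 2*((-5 + 60) - 37)) - 1*913 = (14 + 2*(55 - 37)) - 913 = (14 + 2*18) - 913 = (14 + 36) - 913 = 50 - 913 = -863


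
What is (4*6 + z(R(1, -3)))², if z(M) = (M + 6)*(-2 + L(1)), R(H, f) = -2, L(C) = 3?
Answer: 784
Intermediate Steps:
z(M) = 6 + M (z(M) = (M + 6)*(-2 + 3) = (6 + M)*1 = 6 + M)
(4*6 + z(R(1, -3)))² = (4*6 + (6 - 2))² = (24 + 4)² = 28² = 784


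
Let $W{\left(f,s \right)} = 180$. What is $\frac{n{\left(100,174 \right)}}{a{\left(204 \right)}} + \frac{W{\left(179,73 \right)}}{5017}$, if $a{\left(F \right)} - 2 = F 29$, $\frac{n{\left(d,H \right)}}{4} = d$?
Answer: $\frac{1536020}{14845303} \approx 0.10347$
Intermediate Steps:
$n{\left(d,H \right)} = 4 d$
$a{\left(F \right)} = 2 + 29 F$ ($a{\left(F \right)} = 2 + F 29 = 2 + 29 F$)
$\frac{n{\left(100,174 \right)}}{a{\left(204 \right)}} + \frac{W{\left(179,73 \right)}}{5017} = \frac{4 \cdot 100}{2 + 29 \cdot 204} + \frac{180}{5017} = \frac{400}{2 + 5916} + 180 \cdot \frac{1}{5017} = \frac{400}{5918} + \frac{180}{5017} = 400 \cdot \frac{1}{5918} + \frac{180}{5017} = \frac{200}{2959} + \frac{180}{5017} = \frac{1536020}{14845303}$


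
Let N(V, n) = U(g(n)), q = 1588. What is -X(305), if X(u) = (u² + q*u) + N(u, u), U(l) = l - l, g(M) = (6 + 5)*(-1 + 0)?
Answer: -577365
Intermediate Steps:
g(M) = -11 (g(M) = 11*(-1) = -11)
U(l) = 0
N(V, n) = 0
X(u) = u² + 1588*u (X(u) = (u² + 1588*u) + 0 = u² + 1588*u)
-X(305) = -305*(1588 + 305) = -305*1893 = -1*577365 = -577365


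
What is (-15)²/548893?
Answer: 225/548893 ≈ 0.00040992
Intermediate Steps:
(-15)²/548893 = 225*(1/548893) = 225/548893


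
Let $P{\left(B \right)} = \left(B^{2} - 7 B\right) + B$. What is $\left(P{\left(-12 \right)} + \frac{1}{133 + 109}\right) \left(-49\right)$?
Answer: $- \frac{2561377}{242} \approx -10584.0$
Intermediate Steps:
$P{\left(B \right)} = B^{2} - 6 B$
$\left(P{\left(-12 \right)} + \frac{1}{133 + 109}\right) \left(-49\right) = \left(- 12 \left(-6 - 12\right) + \frac{1}{133 + 109}\right) \left(-49\right) = \left(\left(-12\right) \left(-18\right) + \frac{1}{242}\right) \left(-49\right) = \left(216 + \frac{1}{242}\right) \left(-49\right) = \frac{52273}{242} \left(-49\right) = - \frac{2561377}{242}$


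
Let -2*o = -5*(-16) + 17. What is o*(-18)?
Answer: 873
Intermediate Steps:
o = -97/2 (o = -(-5*(-16) + 17)/2 = -(80 + 17)/2 = -½*97 = -97/2 ≈ -48.500)
o*(-18) = -97/2*(-18) = 873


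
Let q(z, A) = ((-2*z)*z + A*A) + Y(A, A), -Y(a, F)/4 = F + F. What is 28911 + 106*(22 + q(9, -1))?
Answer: 15025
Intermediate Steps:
Y(a, F) = -8*F (Y(a, F) = -4*(F + F) = -8*F)
q(z, A) = A**2 - 8*A - 2*z**2 (q(z, A) = ((-2*z)*z + A*A) - 8*A = (-2*z**2 + A**2) - 8*A = (A**2 - 2*z**2) - 8*A = A**2 - 8*A - 2*z**2)
28911 + 106*(22 + q(9, -1)) = 28911 + 106*(22 + ((-1)**2 - 8*(-1) - 2*9**2)) = 28911 + 106*(22 + (1 + 8 - 2*81)) = 28911 + 106*(22 + (1 + 8 - 162)) = 28911 + 106*(22 - 153) = 28911 + 106*(-131) = 28911 - 13886 = 15025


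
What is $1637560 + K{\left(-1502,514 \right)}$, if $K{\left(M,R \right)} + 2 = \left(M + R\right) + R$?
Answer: $1637084$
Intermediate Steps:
$K{\left(M,R \right)} = -2 + M + 2 R$ ($K{\left(M,R \right)} = -2 + \left(\left(M + R\right) + R\right) = -2 + \left(M + 2 R\right) = -2 + M + 2 R$)
$1637560 + K{\left(-1502,514 \right)} = 1637560 - 476 = 1637084$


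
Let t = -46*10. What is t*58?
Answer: -26680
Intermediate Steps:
t = -460
t*58 = -460*58 = -26680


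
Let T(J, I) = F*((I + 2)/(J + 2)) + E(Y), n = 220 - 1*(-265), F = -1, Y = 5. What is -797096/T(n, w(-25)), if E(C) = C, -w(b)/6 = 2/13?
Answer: -5046414776/31641 ≈ -1.5949e+5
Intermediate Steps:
w(b) = -12/13
n = 485 (n = 220 + 265 = 485)
T(J, I) = 5 - (2 + I)/(2 + J) (T(J, I) = -(I + 2)/(J + 2) + 5 = -(2 + I)/(2 + J) + 5 = 5 - (2 + I)/(2 + J))
-797096/T(n, w(-25)) = -797096*(2 + 485)/(8 - 1*(-12/13) + 5*485) = -797096*487/(8 + 12/13 + 2425) = -797096/((1/487)*(31641/13)) = -797096/31641/6331 = -797096*6331/31641 = -5046414776/31641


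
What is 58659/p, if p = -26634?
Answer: -19553/8878 ≈ -2.2024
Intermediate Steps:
58659/p = 58659/(-26634) = 58659*(-1/26634) = -19553/8878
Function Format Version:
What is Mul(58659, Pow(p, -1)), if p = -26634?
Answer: Rational(-19553, 8878) ≈ -2.2024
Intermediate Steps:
Mul(58659, Pow(p, -1)) = Mul(58659, Pow(-26634, -1)) = Mul(58659, Rational(-1, 26634)) = Rational(-19553, 8878)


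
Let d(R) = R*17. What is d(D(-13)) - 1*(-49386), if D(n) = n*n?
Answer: 52259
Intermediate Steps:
D(n) = n**2
d(R) = 17*R
d(D(-13)) - 1*(-49386) = 17*(-13)**2 - 1*(-49386) = 17*169 + 49386 = 2873 + 49386 = 52259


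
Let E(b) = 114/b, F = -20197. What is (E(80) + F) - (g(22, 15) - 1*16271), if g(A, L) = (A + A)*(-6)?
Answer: -146423/40 ≈ -3660.6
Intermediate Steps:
g(A, L) = -12*A (g(A, L) = (2*A)*(-6) = -12*A)
(E(80) + F) - (g(22, 15) - 1*16271) = (114/80 - 20197) - (-12*22 - 1*16271) = (114*(1/80) - 20197) - (-264 - 16271) = (57/40 - 20197) - 1*(-16535) = -807823/40 + 16535 = -146423/40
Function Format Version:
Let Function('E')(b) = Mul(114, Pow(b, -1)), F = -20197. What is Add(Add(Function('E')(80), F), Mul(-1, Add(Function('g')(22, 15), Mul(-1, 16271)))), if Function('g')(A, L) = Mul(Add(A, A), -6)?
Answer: Rational(-146423, 40) ≈ -3660.6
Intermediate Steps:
Function('g')(A, L) = Mul(-12, A) (Function('g')(A, L) = Mul(Mul(2, A), -6) = Mul(-12, A))
Add(Add(Function('E')(80), F), Mul(-1, Add(Function('g')(22, 15), Mul(-1, 16271)))) = Add(Add(Mul(114, Pow(80, -1)), -20197), Mul(-1, Add(Mul(-12, 22), Mul(-1, 16271)))) = Add(Add(Mul(114, Rational(1, 80)), -20197), Mul(-1, Add(-264, -16271))) = Add(Add(Rational(57, 40), -20197), Mul(-1, -16535)) = Add(Rational(-807823, 40), 16535) = Rational(-146423, 40)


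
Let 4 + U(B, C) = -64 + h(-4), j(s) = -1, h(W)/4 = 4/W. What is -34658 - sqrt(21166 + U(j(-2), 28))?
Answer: -34658 - sqrt(21094) ≈ -34803.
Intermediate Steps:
h(W) = 16/W (h(W) = 4*(4/W) = 16/W)
U(B, C) = -72 (U(B, C) = -4 + (-64 + 16/(-4)) = -4 + (-64 + 16*(-1/4)) = -4 + (-64 - 4) = -4 - 68 = -72)
-34658 - sqrt(21166 + U(j(-2), 28)) = -34658 - sqrt(21166 - 72) = -34658 - sqrt(21094)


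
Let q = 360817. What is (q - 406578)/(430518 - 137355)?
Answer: -45761/293163 ≈ -0.15609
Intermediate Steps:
(q - 406578)/(430518 - 137355) = (360817 - 406578)/(430518 - 137355) = -45761/293163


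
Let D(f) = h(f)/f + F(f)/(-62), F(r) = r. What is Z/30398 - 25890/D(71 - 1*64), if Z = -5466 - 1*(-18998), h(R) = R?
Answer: -4879351738/167189 ≈ -29185.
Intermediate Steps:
Z = 13532 (Z = -5466 + 18998 = 13532)
D(f) = 1 - f/62 (D(f) = f/f + f/(-62) = 1 + f*(-1/62) = 1 - f/62)
Z/30398 - 25890/D(71 - 1*64) = 13532/30398 - 25890/(1 - (71 - 1*64)/62) = 13532*(1/30398) - 25890/(1 - (71 - 64)/62) = 6766/15199 - 25890/(1 - 1/62*7) = 6766/15199 - 25890/(1 - 7/62) = 6766/15199 - 25890/55/62 = 6766/15199 - 25890*62/55 = 6766/15199 - 321036/11 = -4879351738/167189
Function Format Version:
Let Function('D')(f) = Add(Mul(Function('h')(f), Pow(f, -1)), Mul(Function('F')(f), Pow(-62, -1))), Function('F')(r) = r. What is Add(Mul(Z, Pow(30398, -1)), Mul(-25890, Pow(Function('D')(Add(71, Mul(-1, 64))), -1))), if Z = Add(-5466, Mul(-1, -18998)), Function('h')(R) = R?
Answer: Rational(-4879351738, 167189) ≈ -29185.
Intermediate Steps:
Z = 13532 (Z = Add(-5466, 18998) = 13532)
Function('D')(f) = Add(1, Mul(Rational(-1, 62), f)) (Function('D')(f) = Add(Mul(f, Pow(f, -1)), Mul(f, Pow(-62, -1))) = Add(1, Mul(f, Rational(-1, 62))) = Add(1, Mul(Rational(-1, 62), f)))
Add(Mul(Z, Pow(30398, -1)), Mul(-25890, Pow(Function('D')(Add(71, Mul(-1, 64))), -1))) = Add(Mul(13532, Pow(30398, -1)), Mul(-25890, Pow(Add(1, Mul(Rational(-1, 62), Add(71, Mul(-1, 64)))), -1))) = Add(Mul(13532, Rational(1, 30398)), Mul(-25890, Pow(Add(1, Mul(Rational(-1, 62), Add(71, -64))), -1))) = Add(Rational(6766, 15199), Mul(-25890, Pow(Add(1, Mul(Rational(-1, 62), 7)), -1))) = Add(Rational(6766, 15199), Mul(-25890, Pow(Add(1, Rational(-7, 62)), -1))) = Add(Rational(6766, 15199), Mul(-25890, Pow(Rational(55, 62), -1))) = Add(Rational(6766, 15199), Mul(-25890, Rational(62, 55))) = Add(Rational(6766, 15199), Rational(-321036, 11)) = Rational(-4879351738, 167189)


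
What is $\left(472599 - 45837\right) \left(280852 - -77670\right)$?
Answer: $153003565764$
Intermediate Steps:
$\left(472599 - 45837\right) \left(280852 - -77670\right) = 426762 \left(280852 + 77670\right) = 426762 \cdot 358522 = 153003565764$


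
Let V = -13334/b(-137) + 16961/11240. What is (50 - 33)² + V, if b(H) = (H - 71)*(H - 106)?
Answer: 1288222738/4438395 ≈ 290.25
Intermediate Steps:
b(H) = (-106 + H)*(-71 + H) (b(H) = (-71 + H)*(-106 + H) = (-106 + H)*(-71 + H))
V = 5526583/4438395 (V = -13334/(7526 + (-137)² - 177*(-137)) + 16961/11240 = -13334/(7526 + 18769 + 24249) + 16961*(1/11240) = -13334/50544 + 16961/11240 = -13334*1/50544 + 16961/11240 = -6667/25272 + 16961/11240 = 5526583/4438395 ≈ 1.2452)
(50 - 33)² + V = (50 - 33)² + 5526583/4438395 = 17² + 5526583/4438395 = 289 + 5526583/4438395 = 1288222738/4438395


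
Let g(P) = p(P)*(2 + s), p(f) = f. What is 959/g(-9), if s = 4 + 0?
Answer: -959/54 ≈ -17.759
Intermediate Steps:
s = 4
g(P) = 6*P (g(P) = P*(2 + 4) = P*6 = 6*P)
959/g(-9) = 959/((6*(-9))) = 959/(-54) = 959*(-1/54) = -959/54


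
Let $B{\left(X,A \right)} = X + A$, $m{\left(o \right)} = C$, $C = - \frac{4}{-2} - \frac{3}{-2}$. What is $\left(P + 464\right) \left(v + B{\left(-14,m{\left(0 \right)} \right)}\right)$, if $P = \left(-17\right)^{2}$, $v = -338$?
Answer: $- \frac{524841}{2} \approx -2.6242 \cdot 10^{5}$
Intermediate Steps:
$C = \frac{7}{2}$ ($C = \left(-4\right) \left(- \frac{1}{2}\right) - - \frac{3}{2} = 2 + \frac{3}{2} = \frac{7}{2} \approx 3.5$)
$m{\left(o \right)} = \frac{7}{2}$
$B{\left(X,A \right)} = A + X$
$P = 289$
$\left(P + 464\right) \left(v + B{\left(-14,m{\left(0 \right)} \right)}\right) = \left(289 + 464\right) \left(-338 + \left(\frac{7}{2} - 14\right)\right) = 753 \left(-338 - \frac{21}{2}\right) = 753 \left(- \frac{697}{2}\right) = - \frac{524841}{2}$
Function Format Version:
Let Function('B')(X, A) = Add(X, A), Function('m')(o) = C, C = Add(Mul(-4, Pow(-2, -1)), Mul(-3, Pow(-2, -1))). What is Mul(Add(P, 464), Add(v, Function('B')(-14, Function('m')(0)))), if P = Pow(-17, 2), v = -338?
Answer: Rational(-524841, 2) ≈ -2.6242e+5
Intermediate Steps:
C = Rational(7, 2) (C = Add(Mul(-4, Rational(-1, 2)), Mul(-3, Rational(-1, 2))) = Add(2, Rational(3, 2)) = Rational(7, 2) ≈ 3.5000)
Function('m')(o) = Rational(7, 2)
Function('B')(X, A) = Add(A, X)
P = 289
Mul(Add(P, 464), Add(v, Function('B')(-14, Function('m')(0)))) = Mul(Add(289, 464), Add(-338, Add(Rational(7, 2), -14))) = Mul(753, Add(-338, Rational(-21, 2))) = Mul(753, Rational(-697, 2)) = Rational(-524841, 2)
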